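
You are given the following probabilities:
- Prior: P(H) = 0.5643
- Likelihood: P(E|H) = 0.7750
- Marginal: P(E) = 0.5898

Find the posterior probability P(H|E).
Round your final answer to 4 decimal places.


Using Bayes' theorem:

P(H|E) = P(E|H) × P(H) / P(E)
       = 0.7750 × 0.5643 / 0.5898
       = 0.43733250 / 0.5898
       = 0.7415

The evidence strengthens our belief in H.
Prior: 0.5643 → Posterior: 0.7415


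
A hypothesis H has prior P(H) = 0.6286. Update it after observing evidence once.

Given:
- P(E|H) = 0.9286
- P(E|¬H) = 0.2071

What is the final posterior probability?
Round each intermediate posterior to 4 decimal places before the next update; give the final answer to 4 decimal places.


Sequential Bayesian updating:

Initial prior: P(H) = 0.6286

Update 1:
  P(E) = 0.9286 × 0.6286 + 0.2071 × 0.3714 = 0.58371796 + 0.07691694 = 0.66063490
  P(H|E) = 0.58371796 / 0.66063490 = 0.8836

Final posterior: 0.8836


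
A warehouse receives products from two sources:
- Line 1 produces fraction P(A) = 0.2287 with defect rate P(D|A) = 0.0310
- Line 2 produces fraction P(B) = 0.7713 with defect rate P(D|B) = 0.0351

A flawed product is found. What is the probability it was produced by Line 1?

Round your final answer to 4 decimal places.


Let A = from Line 1, D = flawed

Given:
- P(A) = 0.2287, P(B) = 0.7713
- P(D|A) = 0.0310, P(D|B) = 0.0351

Step 1: Find P(D)
P(D) = P(D|A)P(A) + P(D|B)P(B)
     = 0.0310 × 0.2287 + 0.0351 × 0.7713
     = 0.00708970 + 0.02707263
     = 0.03416233

Step 2: Apply Bayes' theorem
P(A|D) = P(D|A)P(A) / P(D)
       = 0.00708970 / 0.03416233
       = 0.2075


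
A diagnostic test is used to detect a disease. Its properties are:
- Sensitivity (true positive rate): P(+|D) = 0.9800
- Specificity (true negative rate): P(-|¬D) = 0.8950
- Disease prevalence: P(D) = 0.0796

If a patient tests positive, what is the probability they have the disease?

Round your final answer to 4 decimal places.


Let D = has disease, + = positive test

Given:
- P(D) = 0.0796 (prevalence)
- P(+|D) = 0.9800 (sensitivity)
- P(-|¬D) = 0.8950 (specificity)
- P(+|¬D) = 0.1050 (false positive rate = 1 - specificity)

Step 1: Find P(+)
P(+) = P(+|D)P(D) + P(+|¬D)P(¬D)
     = 0.9800 × 0.0796 + 0.1050 × 0.9204
     = 0.07800800 + 0.09664200
     = 0.17465000

Step 2: Apply Bayes' theorem for P(D|+)
P(D|+) = P(+|D)P(D) / P(+)
       = 0.07800800 / 0.17465000
       = 0.4467


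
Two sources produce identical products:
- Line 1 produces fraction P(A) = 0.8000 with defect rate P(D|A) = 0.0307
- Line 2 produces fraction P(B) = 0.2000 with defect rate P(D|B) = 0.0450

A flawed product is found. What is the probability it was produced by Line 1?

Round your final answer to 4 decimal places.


Let A = from Line 1, D = flawed

Given:
- P(A) = 0.8000, P(B) = 0.2000
- P(D|A) = 0.0307, P(D|B) = 0.0450

Step 1: Find P(D)
P(D) = P(D|A)P(A) + P(D|B)P(B)
     = 0.0307 × 0.8000 + 0.0450 × 0.2000
     = 0.02456000 + 0.00900000
     = 0.03356000

Step 2: Apply Bayes' theorem
P(A|D) = P(D|A)P(A) / P(D)
       = 0.02456000 / 0.03356000
       = 0.7318


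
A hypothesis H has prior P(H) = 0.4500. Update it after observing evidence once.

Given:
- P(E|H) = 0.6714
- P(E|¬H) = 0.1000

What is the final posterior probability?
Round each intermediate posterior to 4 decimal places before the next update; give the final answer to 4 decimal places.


Sequential Bayesian updating:

Initial prior: P(H) = 0.4500

Update 1:
  P(E) = 0.6714 × 0.4500 + 0.1000 × 0.5500 = 0.30213000 + 0.05500000 = 0.35713000
  P(H|E) = 0.30213000 / 0.35713000 = 0.8460

Final posterior: 0.8460


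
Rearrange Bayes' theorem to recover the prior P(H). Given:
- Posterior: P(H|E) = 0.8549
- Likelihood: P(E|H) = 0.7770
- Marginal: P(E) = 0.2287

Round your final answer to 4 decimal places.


From Bayes' theorem: P(H|E) = P(E|H) × P(H) / P(E)

Rearranging for P(H):
P(H) = P(H|E) × P(E) / P(E|H)
     = 0.8549 × 0.2287 / 0.7770
     = 0.19551563 / 0.7770
     = 0.2516


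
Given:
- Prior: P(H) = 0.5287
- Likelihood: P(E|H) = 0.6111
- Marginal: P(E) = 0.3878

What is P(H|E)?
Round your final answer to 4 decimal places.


Using Bayes' theorem:

P(H|E) = P(E|H) × P(H) / P(E)
       = 0.6111 × 0.5287 / 0.3878
       = 0.32308857 / 0.3878
       = 0.8331

The evidence strengthens our belief in H.
Prior: 0.5287 → Posterior: 0.8331


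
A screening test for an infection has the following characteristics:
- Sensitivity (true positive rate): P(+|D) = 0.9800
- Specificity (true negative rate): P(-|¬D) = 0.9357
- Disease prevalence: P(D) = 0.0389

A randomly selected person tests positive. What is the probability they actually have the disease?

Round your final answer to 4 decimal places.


Let D = has disease, + = positive test

Given:
- P(D) = 0.0389 (prevalence)
- P(+|D) = 0.9800 (sensitivity)
- P(-|¬D) = 0.9357 (specificity)
- P(+|¬D) = 0.0643 (false positive rate = 1 - specificity)

Step 1: Find P(+)
P(+) = P(+|D)P(D) + P(+|¬D)P(¬D)
     = 0.9800 × 0.0389 + 0.0643 × 0.9611
     = 0.03812200 + 0.06179873
     = 0.09992073

Step 2: Apply Bayes' theorem for P(D|+)
P(D|+) = P(+|D)P(D) / P(+)
       = 0.03812200 / 0.09992073
       = 0.3815


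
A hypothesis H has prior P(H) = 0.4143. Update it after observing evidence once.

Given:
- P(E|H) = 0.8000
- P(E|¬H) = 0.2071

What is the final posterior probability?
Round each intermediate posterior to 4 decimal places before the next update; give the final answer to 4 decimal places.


Sequential Bayesian updating:

Initial prior: P(H) = 0.4143

Update 1:
  P(E) = 0.8000 × 0.4143 + 0.2071 × 0.5857 = 0.33144000 + 0.12129847 = 0.45273847
  P(H|E) = 0.33144000 / 0.45273847 = 0.7321

Final posterior: 0.7321


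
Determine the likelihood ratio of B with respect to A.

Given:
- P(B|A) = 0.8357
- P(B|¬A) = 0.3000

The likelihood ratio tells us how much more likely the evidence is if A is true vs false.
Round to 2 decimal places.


Likelihood Ratio (LR) = P(B|A) / P(B|¬A)

LR = 0.8357 / 0.3000
   = 2.79

The evidence is 2.79 times more likely if A is true than if A is false.
LR > 1, so observing B raises the odds in favor of A.


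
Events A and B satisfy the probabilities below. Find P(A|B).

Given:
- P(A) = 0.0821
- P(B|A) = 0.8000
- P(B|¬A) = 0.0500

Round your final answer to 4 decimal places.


Bayes' theorem: P(A|B) = P(B|A) × P(A) / P(B)

Step 1: Calculate P(B) using law of total probability
P(B) = P(B|A)P(A) + P(B|¬A)P(¬A)
     = 0.8000 × 0.0821 + 0.0500 × 0.9179
     = 0.06568000 + 0.04589500
     = 0.11157500

Step 2: Apply Bayes' theorem
P(A|B) = P(B|A) × P(A) / P(B)
       = 0.06568000 / 0.11157500
       = 0.5887


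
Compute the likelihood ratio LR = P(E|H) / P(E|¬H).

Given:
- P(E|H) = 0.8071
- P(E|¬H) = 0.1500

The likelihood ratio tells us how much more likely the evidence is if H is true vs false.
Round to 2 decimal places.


Likelihood Ratio (LR) = P(E|H) / P(E|¬H)

LR = 0.8071 / 0.1500
   = 5.38

The evidence is 5.38 times more likely if H is true than if H is false.
LR > 1, so observing E raises the odds in favor of H.


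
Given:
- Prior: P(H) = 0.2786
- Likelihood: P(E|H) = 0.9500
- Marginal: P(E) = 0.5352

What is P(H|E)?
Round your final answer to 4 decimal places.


Using Bayes' theorem:

P(H|E) = P(E|H) × P(H) / P(E)
       = 0.9500 × 0.2786 / 0.5352
       = 0.26467000 / 0.5352
       = 0.4945

The evidence strengthens our belief in H.
Prior: 0.2786 → Posterior: 0.4945


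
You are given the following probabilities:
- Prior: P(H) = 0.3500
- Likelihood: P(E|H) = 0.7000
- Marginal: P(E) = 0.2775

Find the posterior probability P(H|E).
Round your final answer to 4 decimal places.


Using Bayes' theorem:

P(H|E) = P(E|H) × P(H) / P(E)
       = 0.7000 × 0.3500 / 0.2775
       = 0.24500000 / 0.2775
       = 0.8829

The evidence strengthens our belief in H.
Prior: 0.3500 → Posterior: 0.8829


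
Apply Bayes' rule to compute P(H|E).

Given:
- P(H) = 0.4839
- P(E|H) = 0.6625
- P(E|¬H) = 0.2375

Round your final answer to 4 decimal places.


Bayes' theorem: P(H|E) = P(E|H) × P(H) / P(E)

Step 1: Calculate P(E) using law of total probability
P(E) = P(E|H)P(H) + P(E|¬H)P(¬H)
     = 0.6625 × 0.4839 + 0.2375 × 0.5161
     = 0.32058375 + 0.12257375
     = 0.44315750

Step 2: Apply Bayes' theorem
P(H|E) = P(E|H) × P(H) / P(E)
       = 0.32058375 / 0.44315750
       = 0.7234


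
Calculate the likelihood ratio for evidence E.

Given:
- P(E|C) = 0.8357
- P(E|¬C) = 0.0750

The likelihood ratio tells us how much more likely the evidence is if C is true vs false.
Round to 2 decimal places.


Likelihood Ratio (LR) = P(E|C) / P(E|¬C)

LR = 0.8357 / 0.0750
   = 11.14

The evidence is 11.14 times more likely if C is true than if C is false.
Since LR > 1, the evidence supports C over ¬C.


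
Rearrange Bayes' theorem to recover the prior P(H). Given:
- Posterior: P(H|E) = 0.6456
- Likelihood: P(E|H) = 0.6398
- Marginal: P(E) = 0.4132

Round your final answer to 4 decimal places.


From Bayes' theorem: P(H|E) = P(E|H) × P(H) / P(E)

Rearranging for P(H):
P(H) = P(H|E) × P(E) / P(E|H)
     = 0.6456 × 0.4132 / 0.6398
     = 0.26676192 / 0.6398
     = 0.4169


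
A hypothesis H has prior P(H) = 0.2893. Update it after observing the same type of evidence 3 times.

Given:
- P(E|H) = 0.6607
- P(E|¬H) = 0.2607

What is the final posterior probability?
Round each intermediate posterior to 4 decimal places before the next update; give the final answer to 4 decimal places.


Sequential Bayesian updating:

Initial prior: P(H) = 0.2893

Update 1:
  P(E) = 0.6607 × 0.2893 + 0.2607 × 0.7107 = 0.19114051 + 0.18527949 = 0.37642000
  P(H|E) = 0.19114051 / 0.37642000 = 0.5078

Update 2:
  P(E) = 0.6607 × 0.5078 + 0.2607 × 0.4922 = 0.33550346 + 0.12831654 = 0.46382000
  P(H|E) = 0.33550346 / 0.46382000 = 0.7233

Update 3:
  P(E) = 0.6607 × 0.7233 + 0.2607 × 0.2767 = 0.47788431 + 0.07213569 = 0.55002000
  P(H|E) = 0.47788431 / 0.55002000 = 0.8688

Final posterior: 0.8688


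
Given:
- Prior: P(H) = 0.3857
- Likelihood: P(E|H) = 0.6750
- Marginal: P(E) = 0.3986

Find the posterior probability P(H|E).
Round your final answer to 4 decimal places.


Using Bayes' theorem:

P(H|E) = P(E|H) × P(H) / P(E)
       = 0.6750 × 0.3857 / 0.3986
       = 0.26034750 / 0.3986
       = 0.6532

The evidence strengthens our belief in H.
Prior: 0.3857 → Posterior: 0.6532


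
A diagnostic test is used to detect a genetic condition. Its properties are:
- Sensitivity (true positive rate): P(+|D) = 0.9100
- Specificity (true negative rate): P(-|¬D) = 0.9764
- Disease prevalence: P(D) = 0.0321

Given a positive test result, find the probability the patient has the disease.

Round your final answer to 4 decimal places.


Let D = has disease, + = positive test

Given:
- P(D) = 0.0321 (prevalence)
- P(+|D) = 0.9100 (sensitivity)
- P(-|¬D) = 0.9764 (specificity)
- P(+|¬D) = 0.0236 (false positive rate = 1 - specificity)

Step 1: Find P(+)
P(+) = P(+|D)P(D) + P(+|¬D)P(¬D)
     = 0.9100 × 0.0321 + 0.0236 × 0.9679
     = 0.02921100 + 0.02284244
     = 0.05205344

Step 2: Apply Bayes' theorem for P(D|+)
P(D|+) = P(+|D)P(D) / P(+)
       = 0.02921100 / 0.05205344
       = 0.5612


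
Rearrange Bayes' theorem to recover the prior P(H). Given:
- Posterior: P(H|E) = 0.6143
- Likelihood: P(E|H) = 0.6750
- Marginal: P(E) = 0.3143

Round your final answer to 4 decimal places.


From Bayes' theorem: P(H|E) = P(E|H) × P(H) / P(E)

Rearranging for P(H):
P(H) = P(H|E) × P(E) / P(E|H)
     = 0.6143 × 0.3143 / 0.6750
     = 0.19307449 / 0.6750
     = 0.2860


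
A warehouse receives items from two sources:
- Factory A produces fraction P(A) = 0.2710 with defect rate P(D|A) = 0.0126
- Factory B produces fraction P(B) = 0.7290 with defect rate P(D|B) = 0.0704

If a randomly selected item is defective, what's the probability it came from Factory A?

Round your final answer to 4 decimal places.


Let A = from Factory A, D = defective

Given:
- P(A) = 0.2710, P(B) = 0.7290
- P(D|A) = 0.0126, P(D|B) = 0.0704

Step 1: Find P(D)
P(D) = P(D|A)P(A) + P(D|B)P(B)
     = 0.0126 × 0.2710 + 0.0704 × 0.7290
     = 0.00341460 + 0.05132160
     = 0.05473620

Step 2: Apply Bayes' theorem
P(A|D) = P(D|A)P(A) / P(D)
       = 0.00341460 / 0.05473620
       = 0.0624


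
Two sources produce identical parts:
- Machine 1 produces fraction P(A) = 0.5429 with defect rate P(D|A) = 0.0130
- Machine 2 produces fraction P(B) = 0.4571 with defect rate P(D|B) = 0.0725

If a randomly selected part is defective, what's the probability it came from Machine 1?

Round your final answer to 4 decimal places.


Let A = from Machine 1, D = defective

Given:
- P(A) = 0.5429, P(B) = 0.4571
- P(D|A) = 0.0130, P(D|B) = 0.0725

Step 1: Find P(D)
P(D) = P(D|A)P(A) + P(D|B)P(B)
     = 0.0130 × 0.5429 + 0.0725 × 0.4571
     = 0.00705770 + 0.03313975
     = 0.04019745

Step 2: Apply Bayes' theorem
P(A|D) = P(D|A)P(A) / P(D)
       = 0.00705770 / 0.04019745
       = 0.1756


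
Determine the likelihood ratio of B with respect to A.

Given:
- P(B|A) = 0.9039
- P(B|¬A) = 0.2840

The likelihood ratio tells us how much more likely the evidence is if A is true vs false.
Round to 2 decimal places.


Likelihood Ratio (LR) = P(B|A) / P(B|¬A)

LR = 0.9039 / 0.2840
   = 3.18

The evidence is 3.18 times more likely if A is true than if A is false.
Because LR exceeds 1, B is evidence for A.


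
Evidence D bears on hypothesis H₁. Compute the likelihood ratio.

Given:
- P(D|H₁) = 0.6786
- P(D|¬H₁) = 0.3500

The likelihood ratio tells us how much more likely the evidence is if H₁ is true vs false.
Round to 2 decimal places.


Likelihood Ratio (LR) = P(D|H₁) / P(D|¬H₁)

LR = 0.6786 / 0.3500
   = 1.94

The evidence is 1.94 times more likely if H₁ is true than if H₁ is false.
Since LR > 1, the evidence supports H₁ over ¬H₁.


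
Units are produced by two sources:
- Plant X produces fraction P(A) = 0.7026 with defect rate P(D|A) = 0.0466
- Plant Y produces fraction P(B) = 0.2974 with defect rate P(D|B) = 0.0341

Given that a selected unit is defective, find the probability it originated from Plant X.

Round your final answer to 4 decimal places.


Let A = from Plant X, D = defective

Given:
- P(A) = 0.7026, P(B) = 0.2974
- P(D|A) = 0.0466, P(D|B) = 0.0341

Step 1: Find P(D)
P(D) = P(D|A)P(A) + P(D|B)P(B)
     = 0.0466 × 0.7026 + 0.0341 × 0.2974
     = 0.03274116 + 0.01014134
     = 0.04288250

Step 2: Apply Bayes' theorem
P(A|D) = P(D|A)P(A) / P(D)
       = 0.03274116 / 0.04288250
       = 0.7635


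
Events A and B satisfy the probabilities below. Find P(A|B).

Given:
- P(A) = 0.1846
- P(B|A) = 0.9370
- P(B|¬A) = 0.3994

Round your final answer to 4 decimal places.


Bayes' theorem: P(A|B) = P(B|A) × P(A) / P(B)

Step 1: Calculate P(B) using law of total probability
P(B) = P(B|A)P(A) + P(B|¬A)P(¬A)
     = 0.9370 × 0.1846 + 0.3994 × 0.8154
     = 0.17297020 + 0.32567076
     = 0.49864096

Step 2: Apply Bayes' theorem
P(A|B) = P(B|A) × P(A) / P(B)
       = 0.17297020 / 0.49864096
       = 0.3469


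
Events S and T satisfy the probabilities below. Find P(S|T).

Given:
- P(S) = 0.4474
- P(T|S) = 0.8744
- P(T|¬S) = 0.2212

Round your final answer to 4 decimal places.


Bayes' theorem: P(S|T) = P(T|S) × P(S) / P(T)

Step 1: Calculate P(T) using law of total probability
P(T) = P(T|S)P(S) + P(T|¬S)P(¬S)
     = 0.8744 × 0.4474 + 0.2212 × 0.5526
     = 0.39120656 + 0.12223512
     = 0.51344168

Step 2: Apply Bayes' theorem
P(S|T) = P(T|S) × P(S) / P(T)
       = 0.39120656 / 0.51344168
       = 0.7619


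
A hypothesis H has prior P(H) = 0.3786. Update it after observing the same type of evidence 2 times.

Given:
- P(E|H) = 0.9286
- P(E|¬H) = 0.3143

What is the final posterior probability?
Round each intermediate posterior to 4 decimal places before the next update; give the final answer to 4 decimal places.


Sequential Bayesian updating:

Initial prior: P(H) = 0.3786

Update 1:
  P(E) = 0.9286 × 0.3786 + 0.3143 × 0.6214 = 0.35156796 + 0.19530602 = 0.54687398
  P(H|E) = 0.35156796 / 0.54687398 = 0.6429

Update 2:
  P(E) = 0.9286 × 0.6429 + 0.3143 × 0.3571 = 0.59699694 + 0.11223653 = 0.70923347
  P(H|E) = 0.59699694 / 0.70923347 = 0.8417

Final posterior: 0.8417


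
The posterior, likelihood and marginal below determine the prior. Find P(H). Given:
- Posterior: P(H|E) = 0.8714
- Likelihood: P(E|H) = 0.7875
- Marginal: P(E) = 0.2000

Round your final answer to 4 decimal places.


From Bayes' theorem: P(H|E) = P(E|H) × P(H) / P(E)

Rearranging for P(H):
P(H) = P(H|E) × P(E) / P(E|H)
     = 0.8714 × 0.2000 / 0.7875
     = 0.17428000 / 0.7875
     = 0.2213


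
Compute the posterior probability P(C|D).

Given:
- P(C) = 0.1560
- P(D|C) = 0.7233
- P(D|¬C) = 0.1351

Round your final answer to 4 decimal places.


Bayes' theorem: P(C|D) = P(D|C) × P(C) / P(D)

Step 1: Calculate P(D) using law of total probability
P(D) = P(D|C)P(C) + P(D|¬C)P(¬C)
     = 0.7233 × 0.1560 + 0.1351 × 0.8440
     = 0.11283480 + 0.11402440
     = 0.22685920

Step 2: Apply Bayes' theorem
P(C|D) = P(D|C) × P(C) / P(D)
       = 0.11283480 / 0.22685920
       = 0.4974


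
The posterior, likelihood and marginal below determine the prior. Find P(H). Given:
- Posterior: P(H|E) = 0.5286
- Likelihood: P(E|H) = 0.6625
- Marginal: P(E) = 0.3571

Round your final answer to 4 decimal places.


From Bayes' theorem: P(H|E) = P(E|H) × P(H) / P(E)

Rearranging for P(H):
P(H) = P(H|E) × P(E) / P(E|H)
     = 0.5286 × 0.3571 / 0.6625
     = 0.18876306 / 0.6625
     = 0.2849


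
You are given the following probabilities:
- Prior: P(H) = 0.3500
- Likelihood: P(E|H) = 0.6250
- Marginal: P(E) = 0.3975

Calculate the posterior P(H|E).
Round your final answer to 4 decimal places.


Using Bayes' theorem:

P(H|E) = P(E|H) × P(H) / P(E)
       = 0.6250 × 0.3500 / 0.3975
       = 0.21875000 / 0.3975
       = 0.5503

The evidence strengthens our belief in H.
Prior: 0.3500 → Posterior: 0.5503


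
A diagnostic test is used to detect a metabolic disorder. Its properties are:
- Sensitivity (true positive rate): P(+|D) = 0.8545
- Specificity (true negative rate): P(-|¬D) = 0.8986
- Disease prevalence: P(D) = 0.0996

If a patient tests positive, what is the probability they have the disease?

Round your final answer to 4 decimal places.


Let D = has disease, + = positive test

Given:
- P(D) = 0.0996 (prevalence)
- P(+|D) = 0.8545 (sensitivity)
- P(-|¬D) = 0.8986 (specificity)
- P(+|¬D) = 0.1014 (false positive rate = 1 - specificity)

Step 1: Find P(+)
P(+) = P(+|D)P(D) + P(+|¬D)P(¬D)
     = 0.8545 × 0.0996 + 0.1014 × 0.9004
     = 0.08510820 + 0.09130056
     = 0.17640876

Step 2: Apply Bayes' theorem for P(D|+)
P(D|+) = P(+|D)P(D) / P(+)
       = 0.08510820 / 0.17640876
       = 0.4824


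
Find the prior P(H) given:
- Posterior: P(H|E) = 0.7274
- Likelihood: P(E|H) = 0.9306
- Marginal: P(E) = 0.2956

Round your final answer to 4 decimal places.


From Bayes' theorem: P(H|E) = P(E|H) × P(H) / P(E)

Rearranging for P(H):
P(H) = P(H|E) × P(E) / P(E|H)
     = 0.7274 × 0.2956 / 0.9306
     = 0.21501944 / 0.9306
     = 0.2311


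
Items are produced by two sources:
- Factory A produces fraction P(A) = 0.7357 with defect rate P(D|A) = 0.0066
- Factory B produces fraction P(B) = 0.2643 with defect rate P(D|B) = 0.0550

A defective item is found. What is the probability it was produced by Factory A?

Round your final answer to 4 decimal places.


Let A = from Factory A, D = defective

Given:
- P(A) = 0.7357, P(B) = 0.2643
- P(D|A) = 0.0066, P(D|B) = 0.0550

Step 1: Find P(D)
P(D) = P(D|A)P(A) + P(D|B)P(B)
     = 0.0066 × 0.7357 + 0.0550 × 0.2643
     = 0.00485562 + 0.01453650
     = 0.01939212

Step 2: Apply Bayes' theorem
P(A|D) = P(D|A)P(A) / P(D)
       = 0.00485562 / 0.01939212
       = 0.2504


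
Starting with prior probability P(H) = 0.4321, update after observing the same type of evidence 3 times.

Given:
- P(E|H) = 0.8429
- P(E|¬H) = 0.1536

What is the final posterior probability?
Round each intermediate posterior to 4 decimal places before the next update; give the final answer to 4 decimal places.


Sequential Bayesian updating:

Initial prior: P(H) = 0.4321

Update 1:
  P(E) = 0.8429 × 0.4321 + 0.1536 × 0.5679 = 0.36421709 + 0.08722944 = 0.45144653
  P(H|E) = 0.36421709 / 0.45144653 = 0.8068

Update 2:
  P(E) = 0.8429 × 0.8068 + 0.1536 × 0.1932 = 0.68005172 + 0.02967552 = 0.70972724
  P(H|E) = 0.68005172 / 0.70972724 = 0.9582

Update 3:
  P(E) = 0.8429 × 0.9582 + 0.1536 × 0.0418 = 0.80766678 + 0.00642048 = 0.81408726
  P(H|E) = 0.80766678 / 0.81408726 = 0.9921

Final posterior: 0.9921


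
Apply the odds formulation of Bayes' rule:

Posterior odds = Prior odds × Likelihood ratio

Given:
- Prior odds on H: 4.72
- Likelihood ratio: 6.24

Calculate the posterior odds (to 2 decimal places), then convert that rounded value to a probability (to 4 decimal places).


Step 1: Calculate posterior odds
Posterior odds = Prior odds × LR
               = 4.72 × 6.24
               = 29.45

Step 2: Convert to probability
P(H|E) = Posterior odds / (1 + Posterior odds)
       = 29.45 / (1 + 29.45)
       = 29.45 / 30.45
       = 0.9672

The evidence increased P(H) from 0.8252 to 0.9672.


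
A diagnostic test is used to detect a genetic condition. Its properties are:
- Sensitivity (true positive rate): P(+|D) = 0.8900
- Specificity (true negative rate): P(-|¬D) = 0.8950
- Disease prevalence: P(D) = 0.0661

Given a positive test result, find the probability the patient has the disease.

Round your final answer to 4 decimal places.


Let D = has disease, + = positive test

Given:
- P(D) = 0.0661 (prevalence)
- P(+|D) = 0.8900 (sensitivity)
- P(-|¬D) = 0.8950 (specificity)
- P(+|¬D) = 0.1050 (false positive rate = 1 - specificity)

Step 1: Find P(+)
P(+) = P(+|D)P(D) + P(+|¬D)P(¬D)
     = 0.8900 × 0.0661 + 0.1050 × 0.9339
     = 0.05882900 + 0.09805950
     = 0.15688850

Step 2: Apply Bayes' theorem for P(D|+)
P(D|+) = P(+|D)P(D) / P(+)
       = 0.05882900 / 0.15688850
       = 0.3750


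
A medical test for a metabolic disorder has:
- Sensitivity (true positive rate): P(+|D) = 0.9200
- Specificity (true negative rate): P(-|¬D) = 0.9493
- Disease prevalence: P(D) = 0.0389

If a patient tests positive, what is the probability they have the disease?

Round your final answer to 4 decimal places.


Let D = has disease, + = positive test

Given:
- P(D) = 0.0389 (prevalence)
- P(+|D) = 0.9200 (sensitivity)
- P(-|¬D) = 0.9493 (specificity)
- P(+|¬D) = 0.0507 (false positive rate = 1 - specificity)

Step 1: Find P(+)
P(+) = P(+|D)P(D) + P(+|¬D)P(¬D)
     = 0.9200 × 0.0389 + 0.0507 × 0.9611
     = 0.03578800 + 0.04872777
     = 0.08451577

Step 2: Apply Bayes' theorem for P(D|+)
P(D|+) = P(+|D)P(D) / P(+)
       = 0.03578800 / 0.08451577
       = 0.4234


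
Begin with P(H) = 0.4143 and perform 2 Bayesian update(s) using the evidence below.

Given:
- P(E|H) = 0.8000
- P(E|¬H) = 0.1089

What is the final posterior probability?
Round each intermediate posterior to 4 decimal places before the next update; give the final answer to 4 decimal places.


Sequential Bayesian updating:

Initial prior: P(H) = 0.4143

Update 1:
  P(E) = 0.8000 × 0.4143 + 0.1089 × 0.5857 = 0.33144000 + 0.06378273 = 0.39522273
  P(H|E) = 0.33144000 / 0.39522273 = 0.8386

Update 2:
  P(E) = 0.8000 × 0.8386 + 0.1089 × 0.1614 = 0.67088000 + 0.01757646 = 0.68845646
  P(H|E) = 0.67088000 / 0.68845646 = 0.9745

Final posterior: 0.9745


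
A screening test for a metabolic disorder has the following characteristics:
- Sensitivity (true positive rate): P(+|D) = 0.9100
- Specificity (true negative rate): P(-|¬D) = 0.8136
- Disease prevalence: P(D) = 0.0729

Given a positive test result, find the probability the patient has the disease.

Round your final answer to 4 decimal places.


Let D = has disease, + = positive test

Given:
- P(D) = 0.0729 (prevalence)
- P(+|D) = 0.9100 (sensitivity)
- P(-|¬D) = 0.8136 (specificity)
- P(+|¬D) = 0.1864 (false positive rate = 1 - specificity)

Step 1: Find P(+)
P(+) = P(+|D)P(D) + P(+|¬D)P(¬D)
     = 0.9100 × 0.0729 + 0.1864 × 0.9271
     = 0.06633900 + 0.17281144
     = 0.23915044

Step 2: Apply Bayes' theorem for P(D|+)
P(D|+) = P(+|D)P(D) / P(+)
       = 0.06633900 / 0.23915044
       = 0.2774


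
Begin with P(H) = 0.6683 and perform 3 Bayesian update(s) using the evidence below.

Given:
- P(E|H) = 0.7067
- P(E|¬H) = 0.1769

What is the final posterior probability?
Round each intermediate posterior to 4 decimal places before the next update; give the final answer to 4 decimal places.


Sequential Bayesian updating:

Initial prior: P(H) = 0.6683

Update 1:
  P(E) = 0.7067 × 0.6683 + 0.1769 × 0.3317 = 0.47228761 + 0.05867773 = 0.53096534
  P(H|E) = 0.47228761 / 0.53096534 = 0.8895

Update 2:
  P(E) = 0.7067 × 0.8895 + 0.1769 × 0.1105 = 0.62860965 + 0.01954745 = 0.64815710
  P(H|E) = 0.62860965 / 0.64815710 = 0.9698

Update 3:
  P(E) = 0.7067 × 0.9698 + 0.1769 × 0.0302 = 0.68535766 + 0.00534238 = 0.69070004
  P(H|E) = 0.68535766 / 0.69070004 = 0.9923

Final posterior: 0.9923


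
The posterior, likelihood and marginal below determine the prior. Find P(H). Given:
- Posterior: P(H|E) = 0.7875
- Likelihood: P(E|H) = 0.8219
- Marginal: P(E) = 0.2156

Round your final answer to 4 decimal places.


From Bayes' theorem: P(H|E) = P(E|H) × P(H) / P(E)

Rearranging for P(H):
P(H) = P(H|E) × P(E) / P(E|H)
     = 0.7875 × 0.2156 / 0.8219
     = 0.16978500 / 0.8219
     = 0.2066


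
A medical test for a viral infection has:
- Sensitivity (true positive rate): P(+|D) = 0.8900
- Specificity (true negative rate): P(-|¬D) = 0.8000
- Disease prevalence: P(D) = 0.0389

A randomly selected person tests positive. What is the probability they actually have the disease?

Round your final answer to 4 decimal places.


Let D = has disease, + = positive test

Given:
- P(D) = 0.0389 (prevalence)
- P(+|D) = 0.8900 (sensitivity)
- P(-|¬D) = 0.8000 (specificity)
- P(+|¬D) = 0.2000 (false positive rate = 1 - specificity)

Step 1: Find P(+)
P(+) = P(+|D)P(D) + P(+|¬D)P(¬D)
     = 0.8900 × 0.0389 + 0.2000 × 0.9611
     = 0.03462100 + 0.19222000
     = 0.22684100

Step 2: Apply Bayes' theorem for P(D|+)
P(D|+) = P(+|D)P(D) / P(+)
       = 0.03462100 / 0.22684100
       = 0.1526


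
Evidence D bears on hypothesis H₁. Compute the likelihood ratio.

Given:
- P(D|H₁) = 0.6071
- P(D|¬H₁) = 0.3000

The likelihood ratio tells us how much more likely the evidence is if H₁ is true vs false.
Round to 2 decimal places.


Likelihood Ratio (LR) = P(D|H₁) / P(D|¬H₁)

LR = 0.6071 / 0.3000
   = 2.02

The evidence is 2.02 times more likely if H₁ is true than if H₁ is false.
Since LR > 1, the evidence supports H₁ over ¬H₁.


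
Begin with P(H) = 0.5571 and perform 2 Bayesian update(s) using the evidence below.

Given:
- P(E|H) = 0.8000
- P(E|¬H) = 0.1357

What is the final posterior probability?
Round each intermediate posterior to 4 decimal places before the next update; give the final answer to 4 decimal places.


Sequential Bayesian updating:

Initial prior: P(H) = 0.5571

Update 1:
  P(E) = 0.8000 × 0.5571 + 0.1357 × 0.4429 = 0.44568000 + 0.06010153 = 0.50578153
  P(H|E) = 0.44568000 / 0.50578153 = 0.8812

Update 2:
  P(E) = 0.8000 × 0.8812 + 0.1357 × 0.1188 = 0.70496000 + 0.01612116 = 0.72108116
  P(H|E) = 0.70496000 / 0.72108116 = 0.9776

Final posterior: 0.9776


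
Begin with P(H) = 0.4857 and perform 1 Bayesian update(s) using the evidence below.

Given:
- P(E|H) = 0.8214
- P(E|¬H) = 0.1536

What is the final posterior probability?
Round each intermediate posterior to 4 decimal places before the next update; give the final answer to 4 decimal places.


Sequential Bayesian updating:

Initial prior: P(H) = 0.4857

Update 1:
  P(E) = 0.8214 × 0.4857 + 0.1536 × 0.5143 = 0.39895398 + 0.07899648 = 0.47795046
  P(H|E) = 0.39895398 / 0.47795046 = 0.8347

Final posterior: 0.8347


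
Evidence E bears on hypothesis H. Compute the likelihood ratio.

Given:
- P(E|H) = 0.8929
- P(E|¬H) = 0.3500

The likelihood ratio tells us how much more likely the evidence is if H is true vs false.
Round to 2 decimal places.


Likelihood Ratio (LR) = P(E|H) / P(E|¬H)

LR = 0.8929 / 0.3500
   = 2.55

The evidence is 2.55 times more likely if H is true than if H is false.
LR > 1, so observing E raises the odds in favor of H.


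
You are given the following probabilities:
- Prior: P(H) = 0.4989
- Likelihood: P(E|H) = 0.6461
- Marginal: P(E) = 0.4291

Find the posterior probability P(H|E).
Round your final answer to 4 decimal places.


Using Bayes' theorem:

P(H|E) = P(E|H) × P(H) / P(E)
       = 0.6461 × 0.4989 / 0.4291
       = 0.32233929 / 0.4291
       = 0.7512

The evidence strengthens our belief in H.
Prior: 0.4989 → Posterior: 0.7512


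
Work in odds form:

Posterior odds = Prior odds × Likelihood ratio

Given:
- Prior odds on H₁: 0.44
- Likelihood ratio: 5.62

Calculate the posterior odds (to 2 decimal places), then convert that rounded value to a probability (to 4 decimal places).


Step 1: Calculate posterior odds
Posterior odds = Prior odds × LR
               = 0.44 × 5.62
               = 2.47

Step 2: Convert to probability
P(H₁|E) = Posterior odds / (1 + Posterior odds)
       = 2.47 / (1 + 2.47)
       = 2.47 / 3.47
       = 0.7118

The evidence increased P(H₁) from 0.3056 to 0.7118.


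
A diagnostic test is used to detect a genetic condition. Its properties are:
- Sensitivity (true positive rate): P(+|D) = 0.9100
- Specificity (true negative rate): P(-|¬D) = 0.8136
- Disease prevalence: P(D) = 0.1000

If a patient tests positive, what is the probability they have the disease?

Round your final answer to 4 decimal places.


Let D = has disease, + = positive test

Given:
- P(D) = 0.1000 (prevalence)
- P(+|D) = 0.9100 (sensitivity)
- P(-|¬D) = 0.8136 (specificity)
- P(+|¬D) = 0.1864 (false positive rate = 1 - specificity)

Step 1: Find P(+)
P(+) = P(+|D)P(D) + P(+|¬D)P(¬D)
     = 0.9100 × 0.1000 + 0.1864 × 0.9000
     = 0.09100000 + 0.16776000
     = 0.25876000

Step 2: Apply Bayes' theorem for P(D|+)
P(D|+) = P(+|D)P(D) / P(+)
       = 0.09100000 / 0.25876000
       = 0.3517


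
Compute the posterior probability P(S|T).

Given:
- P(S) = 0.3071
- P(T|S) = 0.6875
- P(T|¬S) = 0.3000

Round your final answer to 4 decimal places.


Bayes' theorem: P(S|T) = P(T|S) × P(S) / P(T)

Step 1: Calculate P(T) using law of total probability
P(T) = P(T|S)P(S) + P(T|¬S)P(¬S)
     = 0.6875 × 0.3071 + 0.3000 × 0.6929
     = 0.21113125 + 0.20787000
     = 0.41900125

Step 2: Apply Bayes' theorem
P(S|T) = P(T|S) × P(S) / P(T)
       = 0.21113125 / 0.41900125
       = 0.5039


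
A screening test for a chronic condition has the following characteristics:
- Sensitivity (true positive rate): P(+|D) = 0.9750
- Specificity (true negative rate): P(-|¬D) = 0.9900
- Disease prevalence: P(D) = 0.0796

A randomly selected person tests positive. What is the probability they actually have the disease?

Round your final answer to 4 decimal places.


Let D = has disease, + = positive test

Given:
- P(D) = 0.0796 (prevalence)
- P(+|D) = 0.9750 (sensitivity)
- P(-|¬D) = 0.9900 (specificity)
- P(+|¬D) = 0.0100 (false positive rate = 1 - specificity)

Step 1: Find P(+)
P(+) = P(+|D)P(D) + P(+|¬D)P(¬D)
     = 0.9750 × 0.0796 + 0.0100 × 0.9204
     = 0.07761000 + 0.00920400
     = 0.08681400

Step 2: Apply Bayes' theorem for P(D|+)
P(D|+) = P(+|D)P(D) / P(+)
       = 0.07761000 / 0.08681400
       = 0.8940


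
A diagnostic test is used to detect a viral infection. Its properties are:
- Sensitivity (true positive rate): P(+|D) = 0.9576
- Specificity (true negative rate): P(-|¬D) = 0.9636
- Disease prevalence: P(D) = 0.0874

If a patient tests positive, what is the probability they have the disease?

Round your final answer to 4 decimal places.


Let D = has disease, + = positive test

Given:
- P(D) = 0.0874 (prevalence)
- P(+|D) = 0.9576 (sensitivity)
- P(-|¬D) = 0.9636 (specificity)
- P(+|¬D) = 0.0364 (false positive rate = 1 - specificity)

Step 1: Find P(+)
P(+) = P(+|D)P(D) + P(+|¬D)P(¬D)
     = 0.9576 × 0.0874 + 0.0364 × 0.9126
     = 0.08369424 + 0.03321864
     = 0.11691288

Step 2: Apply Bayes' theorem for P(D|+)
P(D|+) = P(+|D)P(D) / P(+)
       = 0.08369424 / 0.11691288
       = 0.7159


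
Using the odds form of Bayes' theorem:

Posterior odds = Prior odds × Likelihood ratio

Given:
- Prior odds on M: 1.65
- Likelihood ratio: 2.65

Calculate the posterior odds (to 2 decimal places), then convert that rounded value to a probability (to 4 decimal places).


Step 1: Calculate posterior odds
Posterior odds = Prior odds × LR
               = 1.65 × 2.65
               = 4.37

Step 2: Convert to probability
P(M|E) = Posterior odds / (1 + Posterior odds)
       = 4.37 / (1 + 4.37)
       = 4.37 / 5.37
       = 0.8138

The evidence increased P(M) from 0.6226 to 0.8138.


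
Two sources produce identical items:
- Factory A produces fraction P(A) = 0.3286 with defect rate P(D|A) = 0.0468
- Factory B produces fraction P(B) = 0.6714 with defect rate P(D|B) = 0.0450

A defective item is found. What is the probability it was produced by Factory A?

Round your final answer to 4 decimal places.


Let A = from Factory A, D = defective

Given:
- P(A) = 0.3286, P(B) = 0.6714
- P(D|A) = 0.0468, P(D|B) = 0.0450

Step 1: Find P(D)
P(D) = P(D|A)P(A) + P(D|B)P(B)
     = 0.0468 × 0.3286 + 0.0450 × 0.6714
     = 0.01537848 + 0.03021300
     = 0.04559148

Step 2: Apply Bayes' theorem
P(A|D) = P(D|A)P(A) / P(D)
       = 0.01537848 / 0.04559148
       = 0.3373


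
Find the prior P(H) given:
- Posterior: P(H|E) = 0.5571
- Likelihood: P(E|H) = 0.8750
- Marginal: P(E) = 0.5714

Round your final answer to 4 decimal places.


From Bayes' theorem: P(H|E) = P(E|H) × P(H) / P(E)

Rearranging for P(H):
P(H) = P(H|E) × P(E) / P(E|H)
     = 0.5571 × 0.5714 / 0.8750
     = 0.31832694 / 0.8750
     = 0.3638


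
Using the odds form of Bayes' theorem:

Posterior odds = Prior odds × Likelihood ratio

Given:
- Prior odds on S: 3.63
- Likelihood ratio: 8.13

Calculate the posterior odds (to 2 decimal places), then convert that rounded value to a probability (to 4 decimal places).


Step 1: Calculate posterior odds
Posterior odds = Prior odds × LR
               = 3.63 × 8.13
               = 29.51

Step 2: Convert to probability
P(S|E) = Posterior odds / (1 + Posterior odds)
       = 29.51 / (1 + 29.51)
       = 29.51 / 30.51
       = 0.9672

The evidence increased P(S) from 0.7840 to 0.9672.


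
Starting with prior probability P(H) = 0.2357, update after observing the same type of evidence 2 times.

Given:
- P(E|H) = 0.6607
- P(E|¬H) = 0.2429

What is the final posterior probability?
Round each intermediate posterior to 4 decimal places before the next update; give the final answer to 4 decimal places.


Sequential Bayesian updating:

Initial prior: P(H) = 0.2357

Update 1:
  P(E) = 0.6607 × 0.2357 + 0.2429 × 0.7643 = 0.15572699 + 0.18564847 = 0.34137546
  P(H|E) = 0.15572699 / 0.34137546 = 0.4562

Update 2:
  P(E) = 0.6607 × 0.4562 + 0.2429 × 0.5438 = 0.30141134 + 0.13208902 = 0.43350036
  P(H|E) = 0.30141134 / 0.43350036 = 0.6953

Final posterior: 0.6953


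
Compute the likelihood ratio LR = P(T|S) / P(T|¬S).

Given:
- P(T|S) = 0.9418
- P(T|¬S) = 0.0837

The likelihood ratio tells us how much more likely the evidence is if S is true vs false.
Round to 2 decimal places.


Likelihood Ratio (LR) = P(T|S) / P(T|¬S)

LR = 0.9418 / 0.0837
   = 11.25

The evidence is 11.25 times more likely if S is true than if S is false.
LR > 1, so observing T raises the odds in favor of S.


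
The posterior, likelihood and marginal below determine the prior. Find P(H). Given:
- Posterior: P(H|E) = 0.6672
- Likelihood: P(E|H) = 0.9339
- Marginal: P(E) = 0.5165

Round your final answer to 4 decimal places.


From Bayes' theorem: P(H|E) = P(E|H) × P(H) / P(E)

Rearranging for P(H):
P(H) = P(H|E) × P(E) / P(E|H)
     = 0.6672 × 0.5165 / 0.9339
     = 0.34460880 / 0.9339
     = 0.3690


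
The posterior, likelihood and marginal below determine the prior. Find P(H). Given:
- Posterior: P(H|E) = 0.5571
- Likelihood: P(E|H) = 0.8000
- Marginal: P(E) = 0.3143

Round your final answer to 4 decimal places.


From Bayes' theorem: P(H|E) = P(E|H) × P(H) / P(E)

Rearranging for P(H):
P(H) = P(H|E) × P(E) / P(E|H)
     = 0.5571 × 0.3143 / 0.8000
     = 0.17509653 / 0.8000
     = 0.2189


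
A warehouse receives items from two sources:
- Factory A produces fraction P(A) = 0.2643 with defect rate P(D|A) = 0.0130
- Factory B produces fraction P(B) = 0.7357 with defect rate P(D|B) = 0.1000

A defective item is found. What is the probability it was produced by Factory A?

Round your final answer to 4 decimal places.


Let A = from Factory A, D = defective

Given:
- P(A) = 0.2643, P(B) = 0.7357
- P(D|A) = 0.0130, P(D|B) = 0.1000

Step 1: Find P(D)
P(D) = P(D|A)P(A) + P(D|B)P(B)
     = 0.0130 × 0.2643 + 0.1000 × 0.7357
     = 0.00343590 + 0.07357000
     = 0.07700590

Step 2: Apply Bayes' theorem
P(A|D) = P(D|A)P(A) / P(D)
       = 0.00343590 / 0.07700590
       = 0.0446


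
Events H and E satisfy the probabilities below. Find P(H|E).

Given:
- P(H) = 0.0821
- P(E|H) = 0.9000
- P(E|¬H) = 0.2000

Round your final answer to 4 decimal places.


Bayes' theorem: P(H|E) = P(E|H) × P(H) / P(E)

Step 1: Calculate P(E) using law of total probability
P(E) = P(E|H)P(H) + P(E|¬H)P(¬H)
     = 0.9000 × 0.0821 + 0.2000 × 0.9179
     = 0.07389000 + 0.18358000
     = 0.25747000

Step 2: Apply Bayes' theorem
P(H|E) = P(E|H) × P(H) / P(E)
       = 0.07389000 / 0.25747000
       = 0.2870


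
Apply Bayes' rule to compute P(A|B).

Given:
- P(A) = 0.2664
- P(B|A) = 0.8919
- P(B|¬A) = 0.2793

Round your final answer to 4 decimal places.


Bayes' theorem: P(A|B) = P(B|A) × P(A) / P(B)

Step 1: Calculate P(B) using law of total probability
P(B) = P(B|A)P(A) + P(B|¬A)P(¬A)
     = 0.8919 × 0.2664 + 0.2793 × 0.7336
     = 0.23760216 + 0.20489448
     = 0.44249664

Step 2: Apply Bayes' theorem
P(A|B) = P(B|A) × P(A) / P(B)
       = 0.23760216 / 0.44249664
       = 0.5370


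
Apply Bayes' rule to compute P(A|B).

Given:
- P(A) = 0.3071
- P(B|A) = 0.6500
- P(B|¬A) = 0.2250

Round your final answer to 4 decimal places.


Bayes' theorem: P(A|B) = P(B|A) × P(A) / P(B)

Step 1: Calculate P(B) using law of total probability
P(B) = P(B|A)P(A) + P(B|¬A)P(¬A)
     = 0.6500 × 0.3071 + 0.2250 × 0.6929
     = 0.19961500 + 0.15590250
     = 0.35551750

Step 2: Apply Bayes' theorem
P(A|B) = P(B|A) × P(A) / P(B)
       = 0.19961500 / 0.35551750
       = 0.5615


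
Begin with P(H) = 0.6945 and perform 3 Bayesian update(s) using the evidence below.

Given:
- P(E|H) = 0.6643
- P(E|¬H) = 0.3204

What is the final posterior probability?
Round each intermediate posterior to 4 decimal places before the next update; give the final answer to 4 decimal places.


Sequential Bayesian updating:

Initial prior: P(H) = 0.6945

Update 1:
  P(E) = 0.6643 × 0.6945 + 0.3204 × 0.3055 = 0.46135635 + 0.09788220 = 0.55923855
  P(H|E) = 0.46135635 / 0.55923855 = 0.8250

Update 2:
  P(E) = 0.6643 × 0.8250 + 0.3204 × 0.1750 = 0.54804750 + 0.05607000 = 0.60411750
  P(H|E) = 0.54804750 / 0.60411750 = 0.9072

Update 3:
  P(E) = 0.6643 × 0.9072 + 0.3204 × 0.0928 = 0.60265296 + 0.02973312 = 0.63238608
  P(H|E) = 0.60265296 / 0.63238608 = 0.9530

Final posterior: 0.9530


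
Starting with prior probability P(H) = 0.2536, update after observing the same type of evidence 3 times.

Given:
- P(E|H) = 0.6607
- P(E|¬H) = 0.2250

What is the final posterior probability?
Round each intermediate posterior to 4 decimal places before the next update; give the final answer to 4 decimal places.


Sequential Bayesian updating:

Initial prior: P(H) = 0.2536

Update 1:
  P(E) = 0.6607 × 0.2536 + 0.2250 × 0.7464 = 0.16755352 + 0.16794000 = 0.33549352
  P(H|E) = 0.16755352 / 0.33549352 = 0.4994

Update 2:
  P(E) = 0.6607 × 0.4994 + 0.2250 × 0.5006 = 0.32995358 + 0.11263500 = 0.44258858
  P(H|E) = 0.32995358 / 0.44258858 = 0.7455

Update 3:
  P(E) = 0.6607 × 0.7455 + 0.2250 × 0.2545 = 0.49255185 + 0.05726250 = 0.54981435
  P(H|E) = 0.49255185 / 0.54981435 = 0.8959

Final posterior: 0.8959
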